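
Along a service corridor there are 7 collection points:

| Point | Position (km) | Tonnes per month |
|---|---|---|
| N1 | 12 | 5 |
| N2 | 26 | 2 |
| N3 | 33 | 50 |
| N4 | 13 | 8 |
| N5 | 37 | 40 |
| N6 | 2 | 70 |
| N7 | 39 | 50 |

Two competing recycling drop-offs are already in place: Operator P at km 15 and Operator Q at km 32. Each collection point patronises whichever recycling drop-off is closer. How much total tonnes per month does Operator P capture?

The indifferent point is the midpoint (15+32)/2 = 23.5; collection points left of it (closer to Operator P at 15) go to Operator P, those right go to Operator Q.
  N6 at 2 (w=70) → Operator P
  N1 at 12 (w=5) → Operator P
  N4 at 13 (w=8) → Operator P
  N2 at 26 (w=2) → Operator Q
  N3 at 33 (w=50) → Operator Q
  N5 at 37 (w=40) → Operator Q
  N7 at 39 (w=50) → Operator Q
Operator P captures 83; Operator Q captures 142.

83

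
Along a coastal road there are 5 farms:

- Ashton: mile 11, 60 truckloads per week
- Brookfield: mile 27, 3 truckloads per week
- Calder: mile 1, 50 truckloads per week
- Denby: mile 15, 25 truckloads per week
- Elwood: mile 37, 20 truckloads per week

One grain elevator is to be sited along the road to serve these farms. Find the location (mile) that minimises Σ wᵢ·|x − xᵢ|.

For a sum of weighted absolute distances on a line, the optimum is the weighted median (not the mean). Total weight W = 158; half-weight = 79.
Sort by position and accumulate weight:
  mile 1 (Calder, w=50) → cum 50
  mile 11 (Ashton, w=60) → cum 110  ≥ 79 → median here
  mile 15 (Denby, w=25) → cum 135
  mile 27 (Brookfield, w=3) → cum 138
  mile 37 (Elwood, w=20) → cum 158
Optimal location: mile 11.

x = 11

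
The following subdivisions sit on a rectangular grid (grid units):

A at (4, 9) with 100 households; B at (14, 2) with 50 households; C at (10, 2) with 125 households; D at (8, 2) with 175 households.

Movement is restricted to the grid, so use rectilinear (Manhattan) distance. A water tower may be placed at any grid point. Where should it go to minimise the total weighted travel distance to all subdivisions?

(8, 2)

Manhattan distance separates: Σwᵢ(|x−xᵢ|+|y−yᵢ|) = Σwᵢ|x−xᵢ| + Σwᵢ|y−yᵢ|, so x and y are optimised independently as 1-D weighted medians.
Total weight W = 450; half = 225.
x-coordinate, sorted with cumulative weight:
  x=4 (A, w=100) cum 100
  x=8 (D, w=175) cum 275  ← median
  x=10 (C, w=125) cum 400
  x=14 (B, w=50) cum 450
⇒ x* = 8
y-coordinate, sorted with cumulative weight:
  y=2 (B, w=50) cum 50
  y=2 (C, w=125) cum 175
  y=2 (D, w=175) cum 350  ← median
  y=9 (A, w=100) cum 450
⇒ y* = 2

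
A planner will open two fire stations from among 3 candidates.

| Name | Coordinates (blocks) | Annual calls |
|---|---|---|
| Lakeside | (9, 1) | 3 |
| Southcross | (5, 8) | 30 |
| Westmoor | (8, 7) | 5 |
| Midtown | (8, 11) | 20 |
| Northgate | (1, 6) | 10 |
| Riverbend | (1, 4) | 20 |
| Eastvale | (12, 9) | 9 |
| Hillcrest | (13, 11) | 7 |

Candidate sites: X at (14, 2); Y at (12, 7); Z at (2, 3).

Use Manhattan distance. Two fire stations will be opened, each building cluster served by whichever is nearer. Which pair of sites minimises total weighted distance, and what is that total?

{Y, Z}, total 580

Evaluate every pair (each demand assigned to the nearer of the two):
  {Y, Z}: total = 580
  {X, Z}: total = 819
  {X, Y}: total = 891
Best pair: {Y, Z} with total 580.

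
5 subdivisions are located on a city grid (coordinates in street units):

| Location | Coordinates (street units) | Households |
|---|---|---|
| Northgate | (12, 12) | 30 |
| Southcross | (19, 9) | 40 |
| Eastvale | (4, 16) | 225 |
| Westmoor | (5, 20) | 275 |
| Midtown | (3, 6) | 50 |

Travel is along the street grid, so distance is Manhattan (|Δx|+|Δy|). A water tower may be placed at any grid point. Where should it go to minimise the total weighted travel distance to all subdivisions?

(5, 16)

Manhattan distance separates: Σwᵢ(|x−xᵢ|+|y−yᵢ|) = Σwᵢ|x−xᵢ| + Σwᵢ|y−yᵢ|, so x and y are optimised independently as 1-D weighted medians.
Total weight W = 620; half = 310.
x-coordinate, sorted with cumulative weight:
  x=3 (Midtown, w=50) cum 50
  x=4 (Eastvale, w=225) cum 275
  x=5 (Westmoor, w=275) cum 550  ← median
  x=12 (Northgate, w=30) cum 580
  x=19 (Southcross, w=40) cum 620
⇒ x* = 5
y-coordinate, sorted with cumulative weight:
  y=6 (Midtown, w=50) cum 50
  y=9 (Southcross, w=40) cum 90
  y=12 (Northgate, w=30) cum 120
  y=16 (Eastvale, w=225) cum 345  ← median
  y=20 (Westmoor, w=275) cum 620
⇒ y* = 16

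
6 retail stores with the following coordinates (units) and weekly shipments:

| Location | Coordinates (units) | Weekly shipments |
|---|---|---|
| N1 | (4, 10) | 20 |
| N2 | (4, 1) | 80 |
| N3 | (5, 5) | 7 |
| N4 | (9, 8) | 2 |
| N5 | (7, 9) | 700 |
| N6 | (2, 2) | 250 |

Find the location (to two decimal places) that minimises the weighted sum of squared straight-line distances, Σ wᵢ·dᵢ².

The minimiser of Σwᵢ‖p−pᵢ‖² is the weighted centroid p* = (Σwᵢpᵢ)/(Σwᵢ).
Σwᵢ = 1059.
Σwᵢxᵢ = 20·4 + 80·4 + 7·5 + 2·9 + 700·7 + 250·2 = 5853.
Σwᵢyᵢ = 20·10 + 80·1 + 7·5 + 2·8 + 700·9 + 250·2 = 7131.
x* = 5853/1059 = 5.53, y* = 7131/1059 = 6.73.

(5.53, 6.73)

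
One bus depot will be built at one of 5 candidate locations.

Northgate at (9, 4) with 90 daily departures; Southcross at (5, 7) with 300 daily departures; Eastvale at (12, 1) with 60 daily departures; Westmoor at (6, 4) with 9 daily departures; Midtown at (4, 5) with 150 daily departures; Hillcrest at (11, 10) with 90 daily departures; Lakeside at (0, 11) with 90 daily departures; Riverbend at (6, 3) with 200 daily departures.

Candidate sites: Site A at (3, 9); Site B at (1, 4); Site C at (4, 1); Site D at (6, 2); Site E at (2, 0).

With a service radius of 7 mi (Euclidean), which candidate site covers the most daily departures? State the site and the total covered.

Coverage radius r = 7 mi; a point is covered iff (Δx)²+(Δy)² ≤ 7² = 49.
  Site A (3, 9): covers {Southcross, Westmoor, Midtown, Lakeside, Riverbend} → 749
  Site B (1, 4): covers {Southcross, Westmoor, Midtown, Riverbend} → 659
  Site C (4, 1): covers {Northgate, Southcross, Westmoor, Midtown, Riverbend} → 749
  Site D (6, 2): covers {Northgate, Southcross, Eastvale, Westmoor, Midtown, Riverbend} → 809
  Site E (2, 0): covers {Westmoor, Midtown, Riverbend} → 359
Maximum coverage at Site D: 809 daily departures.

Site D, covering 809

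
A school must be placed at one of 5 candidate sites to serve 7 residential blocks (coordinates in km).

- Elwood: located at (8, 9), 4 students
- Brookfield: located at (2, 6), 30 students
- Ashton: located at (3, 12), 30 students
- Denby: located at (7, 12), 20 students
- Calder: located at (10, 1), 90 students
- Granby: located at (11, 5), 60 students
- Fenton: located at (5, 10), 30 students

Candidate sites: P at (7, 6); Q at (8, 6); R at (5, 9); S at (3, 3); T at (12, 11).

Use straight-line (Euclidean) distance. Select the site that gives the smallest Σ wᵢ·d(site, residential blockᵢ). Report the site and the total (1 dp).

Q, total 1372.4 km

Total weighted distance at each candidate:
  P (7, 6): total = 1405.3
  Q (8, 6): total = 1372.4
  R (5, 9): total = 1631.3
  S (3, 3): total = 1961.5
  T (12, 11): total = 2221.9
Minimum is at Q with total 1372.4 km.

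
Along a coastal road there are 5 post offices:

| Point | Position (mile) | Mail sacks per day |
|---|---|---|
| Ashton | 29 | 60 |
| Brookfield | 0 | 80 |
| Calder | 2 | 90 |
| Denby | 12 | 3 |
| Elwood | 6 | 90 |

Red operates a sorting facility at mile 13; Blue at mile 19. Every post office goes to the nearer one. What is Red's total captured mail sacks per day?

263

The indifferent point is the midpoint (13+19)/2 = 16; post offices left of it (closer to Red at 13) go to Red, those right go to Blue.
  Brookfield at 0 (w=80) → Red
  Calder at 2 (w=90) → Red
  Elwood at 6 (w=90) → Red
  Denby at 12 (w=3) → Red
  Ashton at 29 (w=60) → Blue
Red captures 263; Blue captures 60.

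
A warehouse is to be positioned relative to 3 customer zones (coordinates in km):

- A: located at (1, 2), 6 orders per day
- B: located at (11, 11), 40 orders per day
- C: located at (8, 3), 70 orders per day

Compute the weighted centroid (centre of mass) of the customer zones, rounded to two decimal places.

(8.67, 5.71)

The minimiser of Σwᵢ‖p−pᵢ‖² is the weighted centroid p* = (Σwᵢpᵢ)/(Σwᵢ).
Σwᵢ = 116.
Σwᵢxᵢ = 6·1 + 40·11 + 70·8 = 1006.
Σwᵢyᵢ = 6·2 + 40·11 + 70·3 = 662.
x* = 1006/116 = 8.67, y* = 662/116 = 5.71.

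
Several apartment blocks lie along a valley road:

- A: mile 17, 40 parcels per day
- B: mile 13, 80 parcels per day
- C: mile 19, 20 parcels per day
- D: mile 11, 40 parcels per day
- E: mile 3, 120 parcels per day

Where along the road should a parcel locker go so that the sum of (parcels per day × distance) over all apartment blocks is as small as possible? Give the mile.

For a sum of weighted absolute distances on a line, the optimum is the weighted median (not the mean). Total weight W = 300; half-weight = 150.
Sort by position and accumulate weight:
  mile 3 (E, w=120) → cum 120
  mile 11 (D, w=40) → cum 160  ≥ 150 → median here
  mile 13 (B, w=80) → cum 240
  mile 17 (A, w=40) → cum 280
  mile 19 (C, w=20) → cum 300
Optimal location: mile 11.

x = 11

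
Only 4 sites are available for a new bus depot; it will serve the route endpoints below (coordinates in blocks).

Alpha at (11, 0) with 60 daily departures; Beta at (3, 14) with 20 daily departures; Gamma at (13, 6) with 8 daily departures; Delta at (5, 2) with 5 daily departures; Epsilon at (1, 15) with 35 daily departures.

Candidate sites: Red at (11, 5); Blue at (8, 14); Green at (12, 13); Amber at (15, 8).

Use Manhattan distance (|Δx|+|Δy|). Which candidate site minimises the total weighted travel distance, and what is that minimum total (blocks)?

Total weighted distance at each candidate:
  Red (11, 5): total = 1409
  Blue (8, 14): total = 1579
  Green (12, 13): total = 1649
  Amber (15, 8): total = 1927
Minimum is at Red with total 1409 blocks.

Red, total 1409 blocks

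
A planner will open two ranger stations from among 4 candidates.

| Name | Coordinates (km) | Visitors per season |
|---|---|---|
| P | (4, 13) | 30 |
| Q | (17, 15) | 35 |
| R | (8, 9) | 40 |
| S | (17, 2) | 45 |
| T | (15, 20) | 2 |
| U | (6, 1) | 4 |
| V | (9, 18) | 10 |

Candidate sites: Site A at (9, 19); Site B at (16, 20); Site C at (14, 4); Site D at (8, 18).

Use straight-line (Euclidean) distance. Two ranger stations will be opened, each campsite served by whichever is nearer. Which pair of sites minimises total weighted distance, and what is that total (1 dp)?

Evaluate every pair (each demand assigned to the nearer of the two):
  {Site C, Site D}: total = 1057.5
  {Site A, Site C}: total = 1078.4
  {Site B, Site C}: total = 1165.7
  {Site B, Site D}: total = 1622.3
  {Site A, Site B}: total = 1711.0
  {Site A, Site D}: total = 1781.9
Best pair: {Site C, Site D} with total 1057.5.

{Site C, Site D}, total 1057.5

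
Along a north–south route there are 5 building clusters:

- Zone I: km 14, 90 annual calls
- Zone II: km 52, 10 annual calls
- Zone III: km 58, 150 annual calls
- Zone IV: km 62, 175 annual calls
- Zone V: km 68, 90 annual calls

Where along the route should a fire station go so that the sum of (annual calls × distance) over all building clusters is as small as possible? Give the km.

For a sum of weighted absolute distances on a line, the optimum is the weighted median (not the mean). Total weight W = 515; half-weight = 257.5.
Sort by position and accumulate weight:
  km 14 (Zone I, w=90) → cum 90
  km 52 (Zone II, w=10) → cum 100
  km 58 (Zone III, w=150) → cum 250
  km 62 (Zone IV, w=175) → cum 425  ≥ 257.5 → median here
  km 68 (Zone V, w=90) → cum 515
Optimal location: km 62.

x = 62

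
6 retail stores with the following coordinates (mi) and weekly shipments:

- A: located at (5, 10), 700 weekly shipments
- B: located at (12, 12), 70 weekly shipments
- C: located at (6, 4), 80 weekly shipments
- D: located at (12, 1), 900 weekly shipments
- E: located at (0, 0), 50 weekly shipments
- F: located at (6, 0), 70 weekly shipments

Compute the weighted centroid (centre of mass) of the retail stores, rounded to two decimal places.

(8.58, 4.84)

The minimiser of Σwᵢ‖p−pᵢ‖² is the weighted centroid p* = (Σwᵢpᵢ)/(Σwᵢ).
Σwᵢ = 1870.
Σwᵢxᵢ = 700·5 + 70·12 + 80·6 + 900·12 + 50·0 + 70·6 = 16040.
Σwᵢyᵢ = 700·10 + 70·12 + 80·4 + 900·1 + 50·0 + 70·0 = 9060.
x* = 16040/1870 = 8.58, y* = 9060/1870 = 4.84.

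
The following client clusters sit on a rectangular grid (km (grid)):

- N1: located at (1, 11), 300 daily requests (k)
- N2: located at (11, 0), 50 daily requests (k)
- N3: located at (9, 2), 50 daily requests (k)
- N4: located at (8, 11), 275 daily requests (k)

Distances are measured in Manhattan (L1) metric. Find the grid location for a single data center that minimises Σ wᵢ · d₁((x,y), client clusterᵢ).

Manhattan distance separates: Σwᵢ(|x−xᵢ|+|y−yᵢ|) = Σwᵢ|x−xᵢ| + Σwᵢ|y−yᵢ|, so x and y are optimised independently as 1-D weighted medians.
Total weight W = 675; half = 337.5.
x-coordinate, sorted with cumulative weight:
  x=1 (N1, w=300) cum 300
  x=8 (N4, w=275) cum 575  ← median
  x=9 (N3, w=50) cum 625
  x=11 (N2, w=50) cum 675
⇒ x* = 8
y-coordinate, sorted with cumulative weight:
  y=0 (N2, w=50) cum 50
  y=2 (N3, w=50) cum 100
  y=11 (N1, w=300) cum 400  ← median
  y=11 (N4, w=275) cum 675
⇒ y* = 11

(8, 11)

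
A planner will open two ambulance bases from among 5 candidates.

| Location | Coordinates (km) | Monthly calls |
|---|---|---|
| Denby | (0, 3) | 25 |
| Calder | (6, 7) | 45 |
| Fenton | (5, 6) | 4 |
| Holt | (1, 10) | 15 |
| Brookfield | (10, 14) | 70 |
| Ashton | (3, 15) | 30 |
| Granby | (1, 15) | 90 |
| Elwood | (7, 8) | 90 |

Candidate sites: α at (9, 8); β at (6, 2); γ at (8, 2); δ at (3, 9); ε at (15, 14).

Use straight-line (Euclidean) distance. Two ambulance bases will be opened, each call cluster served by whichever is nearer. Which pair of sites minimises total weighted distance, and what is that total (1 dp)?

Evaluate every pair (each demand assigned to the nearer of the two):
  {α, δ}: total = 1713.0
  {δ, ε}: total = 1848.2
  {β, δ}: total = 2084.7
  {γ, δ}: total = 2100.4
  {α, β}: total = 2273.6
  {α, ε}: total = 2304.6
  {α, γ}: total = 2324.5
  {β, ε}: total = 3047.3
  {γ, ε}: total = 3145.2
  {β, γ}: total = 3587.9
Best pair: {α, δ} with total 1713.0.

{α, δ}, total 1713.0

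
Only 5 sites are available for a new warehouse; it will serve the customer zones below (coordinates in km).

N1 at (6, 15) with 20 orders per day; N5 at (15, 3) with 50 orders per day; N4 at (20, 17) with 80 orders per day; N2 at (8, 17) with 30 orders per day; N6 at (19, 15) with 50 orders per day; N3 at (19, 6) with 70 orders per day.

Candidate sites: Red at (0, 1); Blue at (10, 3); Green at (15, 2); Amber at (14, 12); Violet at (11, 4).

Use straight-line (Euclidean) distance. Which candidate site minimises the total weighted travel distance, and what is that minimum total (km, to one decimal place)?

Total weighted distance at each candidate:
  Red (0, 1): total = 6202.2
  Blue (10, 3): total = 3717.7
  Green (15, 2): total = 3203.8
  Amber (14, 12): total = 2321.0
  Violet (11, 4): total = 3370.3
Minimum is at Amber with total 2321.0 km.

Amber, total 2321.0 km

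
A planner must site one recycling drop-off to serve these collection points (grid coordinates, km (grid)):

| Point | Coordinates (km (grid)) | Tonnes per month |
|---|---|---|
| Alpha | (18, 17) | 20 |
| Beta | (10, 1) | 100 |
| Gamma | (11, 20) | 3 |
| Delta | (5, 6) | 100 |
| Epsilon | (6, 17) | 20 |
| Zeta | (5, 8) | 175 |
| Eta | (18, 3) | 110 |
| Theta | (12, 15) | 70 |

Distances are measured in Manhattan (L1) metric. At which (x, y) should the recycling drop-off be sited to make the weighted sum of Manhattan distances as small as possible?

(10, 6)

Manhattan distance separates: Σwᵢ(|x−xᵢ|+|y−yᵢ|) = Σwᵢ|x−xᵢ| + Σwᵢ|y−yᵢ|, so x and y are optimised independently as 1-D weighted medians.
Total weight W = 598; half = 299.
x-coordinate, sorted with cumulative weight:
  x=5 (Delta, w=100) cum 100
  x=5 (Zeta, w=175) cum 275
  x=6 (Epsilon, w=20) cum 295
  x=10 (Beta, w=100) cum 395  ← median
  x=11 (Gamma, w=3) cum 398
  x=12 (Theta, w=70) cum 468
  x=18 (Alpha, w=20) cum 488
  x=18 (Eta, w=110) cum 598
⇒ x* = 10
y-coordinate, sorted with cumulative weight:
  y=1 (Beta, w=100) cum 100
  y=3 (Eta, w=110) cum 210
  y=6 (Delta, w=100) cum 310  ← median
  y=8 (Zeta, w=175) cum 485
  y=15 (Theta, w=70) cum 555
  y=17 (Alpha, w=20) cum 575
  y=17 (Epsilon, w=20) cum 595
  y=20 (Gamma, w=3) cum 598
⇒ y* = 6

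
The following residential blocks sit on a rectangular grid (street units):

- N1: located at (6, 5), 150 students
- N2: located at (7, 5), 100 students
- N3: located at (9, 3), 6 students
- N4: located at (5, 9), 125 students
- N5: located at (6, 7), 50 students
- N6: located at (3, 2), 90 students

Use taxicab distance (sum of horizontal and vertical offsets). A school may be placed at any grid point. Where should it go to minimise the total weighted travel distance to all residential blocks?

Manhattan distance separates: Σwᵢ(|x−xᵢ|+|y−yᵢ|) = Σwᵢ|x−xᵢ| + Σwᵢ|y−yᵢ|, so x and y are optimised independently as 1-D weighted medians.
Total weight W = 521; half = 260.5.
x-coordinate, sorted with cumulative weight:
  x=3 (N6, w=90) cum 90
  x=5 (N4, w=125) cum 215
  x=6 (N1, w=150) cum 365  ← median
  x=6 (N5, w=50) cum 415
  x=7 (N2, w=100) cum 515
  x=9 (N3, w=6) cum 521
⇒ x* = 6
y-coordinate, sorted with cumulative weight:
  y=2 (N6, w=90) cum 90
  y=3 (N3, w=6) cum 96
  y=5 (N1, w=150) cum 246
  y=5 (N2, w=100) cum 346  ← median
  y=7 (N5, w=50) cum 396
  y=9 (N4, w=125) cum 521
⇒ y* = 5

(6, 5)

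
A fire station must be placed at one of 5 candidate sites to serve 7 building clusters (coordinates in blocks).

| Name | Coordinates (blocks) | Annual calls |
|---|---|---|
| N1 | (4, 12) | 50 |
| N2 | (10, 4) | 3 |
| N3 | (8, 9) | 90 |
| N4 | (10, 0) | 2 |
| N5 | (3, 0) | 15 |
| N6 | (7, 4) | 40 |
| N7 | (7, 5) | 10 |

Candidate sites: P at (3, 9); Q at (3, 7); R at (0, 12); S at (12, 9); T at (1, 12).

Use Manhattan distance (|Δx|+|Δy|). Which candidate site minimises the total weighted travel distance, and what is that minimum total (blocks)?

Total weighted distance at each candidate:
  P (3, 9): total = 1293
  Q (3, 7): total = 1433
  R (0, 12): total = 2253
  S (12, 9): total = 1713
  T (1, 12): total = 2043
Minimum is at P with total 1293 blocks.

P, total 1293 blocks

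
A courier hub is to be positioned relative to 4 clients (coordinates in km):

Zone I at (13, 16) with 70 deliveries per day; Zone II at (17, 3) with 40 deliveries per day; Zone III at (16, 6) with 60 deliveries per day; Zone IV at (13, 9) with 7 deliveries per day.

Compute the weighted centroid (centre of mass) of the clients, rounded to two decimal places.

The minimiser of Σwᵢ‖p−pᵢ‖² is the weighted centroid p* = (Σwᵢpᵢ)/(Σwᵢ).
Σwᵢ = 177.
Σwᵢxᵢ = 70·13 + 40·17 + 60·16 + 7·13 = 2641.
Σwᵢyᵢ = 70·16 + 40·3 + 60·6 + 7·9 = 1663.
x* = 2641/177 = 14.92, y* = 1663/177 = 9.40.

(14.92, 9.40)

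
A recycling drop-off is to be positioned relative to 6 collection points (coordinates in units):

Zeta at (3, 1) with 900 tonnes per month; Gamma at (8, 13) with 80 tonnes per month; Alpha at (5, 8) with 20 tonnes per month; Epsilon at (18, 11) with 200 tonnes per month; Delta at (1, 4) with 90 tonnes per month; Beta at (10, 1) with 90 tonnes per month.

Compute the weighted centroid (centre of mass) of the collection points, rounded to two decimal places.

(5.82, 3.44)

The minimiser of Σwᵢ‖p−pᵢ‖² is the weighted centroid p* = (Σwᵢpᵢ)/(Σwᵢ).
Σwᵢ = 1380.
Σwᵢxᵢ = 900·3 + 80·8 + 20·5 + 200·18 + 90·1 + 90·10 = 8030.
Σwᵢyᵢ = 900·1 + 80·13 + 20·8 + 200·11 + 90·4 + 90·1 = 4750.
x* = 8030/1380 = 5.82, y* = 4750/1380 = 3.44.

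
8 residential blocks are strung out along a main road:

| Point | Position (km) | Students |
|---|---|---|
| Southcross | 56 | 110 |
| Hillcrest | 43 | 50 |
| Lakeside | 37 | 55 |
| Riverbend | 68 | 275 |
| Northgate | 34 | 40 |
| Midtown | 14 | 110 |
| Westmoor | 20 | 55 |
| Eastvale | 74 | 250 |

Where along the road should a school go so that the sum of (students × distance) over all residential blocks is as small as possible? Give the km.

For a sum of weighted absolute distances on a line, the optimum is the weighted median (not the mean). Total weight W = 945; half-weight = 472.5.
Sort by position and accumulate weight:
  km 14 (Midtown, w=110) → cum 110
  km 20 (Westmoor, w=55) → cum 165
  km 34 (Northgate, w=40) → cum 205
  km 37 (Lakeside, w=55) → cum 260
  km 43 (Hillcrest, w=50) → cum 310
  km 56 (Southcross, w=110) → cum 420
  km 68 (Riverbend, w=275) → cum 695  ≥ 472.5 → median here
  km 74 (Eastvale, w=250) → cum 945
Optimal location: km 68.

x = 68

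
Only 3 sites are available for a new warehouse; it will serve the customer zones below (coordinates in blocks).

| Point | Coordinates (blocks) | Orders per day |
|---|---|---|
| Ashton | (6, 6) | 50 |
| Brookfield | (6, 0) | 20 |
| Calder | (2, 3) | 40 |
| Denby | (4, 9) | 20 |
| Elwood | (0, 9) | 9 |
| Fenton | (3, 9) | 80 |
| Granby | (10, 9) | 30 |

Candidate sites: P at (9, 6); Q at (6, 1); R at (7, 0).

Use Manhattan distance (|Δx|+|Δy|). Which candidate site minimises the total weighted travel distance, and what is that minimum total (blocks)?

P, total 1838 blocks

Total weighted distance at each candidate:
  P (9, 6): total = 1838
  Q (6, 1): total = 2076
  R (7, 0): total = 2474
Minimum is at P with total 1838 blocks.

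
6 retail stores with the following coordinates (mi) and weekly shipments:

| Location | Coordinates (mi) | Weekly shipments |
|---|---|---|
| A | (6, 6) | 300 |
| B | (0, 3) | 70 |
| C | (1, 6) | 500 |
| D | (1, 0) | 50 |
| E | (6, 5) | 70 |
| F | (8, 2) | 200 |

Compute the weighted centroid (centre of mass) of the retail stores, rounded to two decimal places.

(3.67, 4.84)

The minimiser of Σwᵢ‖p−pᵢ‖² is the weighted centroid p* = (Σwᵢpᵢ)/(Σwᵢ).
Σwᵢ = 1190.
Σwᵢxᵢ = 300·6 + 70·0 + 500·1 + 50·1 + 70·6 + 200·8 = 4370.
Σwᵢyᵢ = 300·6 + 70·3 + 500·6 + 50·0 + 70·5 + 200·2 = 5760.
x* = 4370/1190 = 3.67, y* = 5760/1190 = 4.84.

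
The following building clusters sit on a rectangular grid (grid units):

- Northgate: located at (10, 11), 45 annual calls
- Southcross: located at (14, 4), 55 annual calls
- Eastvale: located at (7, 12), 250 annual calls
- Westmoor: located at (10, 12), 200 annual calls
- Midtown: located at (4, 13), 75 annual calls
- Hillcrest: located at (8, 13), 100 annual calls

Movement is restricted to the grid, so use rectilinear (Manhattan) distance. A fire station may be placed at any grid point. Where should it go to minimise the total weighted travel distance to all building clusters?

(8, 12)

Manhattan distance separates: Σwᵢ(|x−xᵢ|+|y−yᵢ|) = Σwᵢ|x−xᵢ| + Σwᵢ|y−yᵢ|, so x and y are optimised independently as 1-D weighted medians.
Total weight W = 725; half = 362.5.
x-coordinate, sorted with cumulative weight:
  x=4 (Midtown, w=75) cum 75
  x=7 (Eastvale, w=250) cum 325
  x=8 (Hillcrest, w=100) cum 425  ← median
  x=10 (Northgate, w=45) cum 470
  x=10 (Westmoor, w=200) cum 670
  x=14 (Southcross, w=55) cum 725
⇒ x* = 8
y-coordinate, sorted with cumulative weight:
  y=4 (Southcross, w=55) cum 55
  y=11 (Northgate, w=45) cum 100
  y=12 (Eastvale, w=250) cum 350
  y=12 (Westmoor, w=200) cum 550  ← median
  y=13 (Midtown, w=75) cum 625
  y=13 (Hillcrest, w=100) cum 725
⇒ y* = 12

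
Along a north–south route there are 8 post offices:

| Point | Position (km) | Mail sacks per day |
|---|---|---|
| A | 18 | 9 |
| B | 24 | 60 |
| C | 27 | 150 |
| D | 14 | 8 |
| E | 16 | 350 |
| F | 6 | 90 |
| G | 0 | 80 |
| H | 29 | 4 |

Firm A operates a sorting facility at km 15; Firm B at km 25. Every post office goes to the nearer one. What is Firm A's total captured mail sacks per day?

537

The indifferent point is the midpoint (15+25)/2 = 20; post offices left of it (closer to Firm A at 15) go to Firm A, those right go to Firm B.
  G at 0 (w=80) → Firm A
  F at 6 (w=90) → Firm A
  D at 14 (w=8) → Firm A
  E at 16 (w=350) → Firm A
  A at 18 (w=9) → Firm A
  B at 24 (w=60) → Firm B
  C at 27 (w=150) → Firm B
  H at 29 (w=4) → Firm B
Firm A captures 537; Firm B captures 214.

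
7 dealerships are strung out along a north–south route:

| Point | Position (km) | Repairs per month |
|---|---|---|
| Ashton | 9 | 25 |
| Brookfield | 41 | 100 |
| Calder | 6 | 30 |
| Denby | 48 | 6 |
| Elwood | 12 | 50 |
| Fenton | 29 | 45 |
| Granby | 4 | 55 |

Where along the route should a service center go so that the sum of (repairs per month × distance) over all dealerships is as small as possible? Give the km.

x = 12

For a sum of weighted absolute distances on a line, the optimum is the weighted median (not the mean). Total weight W = 311; half-weight = 155.5.
Sort by position and accumulate weight:
  km 4 (Granby, w=55) → cum 55
  km 6 (Calder, w=30) → cum 85
  km 9 (Ashton, w=25) → cum 110
  km 12 (Elwood, w=50) → cum 160  ≥ 155.5 → median here
  km 29 (Fenton, w=45) → cum 205
  km 41 (Brookfield, w=100) → cum 305
  km 48 (Denby, w=6) → cum 311
Optimal location: km 12.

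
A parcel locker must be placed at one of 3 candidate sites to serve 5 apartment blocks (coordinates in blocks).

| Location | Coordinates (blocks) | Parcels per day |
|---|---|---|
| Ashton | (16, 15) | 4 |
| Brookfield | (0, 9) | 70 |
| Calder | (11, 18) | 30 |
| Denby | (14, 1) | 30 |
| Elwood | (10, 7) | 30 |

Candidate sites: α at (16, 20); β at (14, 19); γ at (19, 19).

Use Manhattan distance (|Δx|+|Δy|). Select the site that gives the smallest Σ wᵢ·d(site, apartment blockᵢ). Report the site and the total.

β, total 2844 blocks

Total weighted distance at each candidate:
  α (16, 20): total = 3320
  β (14, 19): total = 2844
  γ (19, 19): total = 3648
Minimum is at β with total 2844 blocks.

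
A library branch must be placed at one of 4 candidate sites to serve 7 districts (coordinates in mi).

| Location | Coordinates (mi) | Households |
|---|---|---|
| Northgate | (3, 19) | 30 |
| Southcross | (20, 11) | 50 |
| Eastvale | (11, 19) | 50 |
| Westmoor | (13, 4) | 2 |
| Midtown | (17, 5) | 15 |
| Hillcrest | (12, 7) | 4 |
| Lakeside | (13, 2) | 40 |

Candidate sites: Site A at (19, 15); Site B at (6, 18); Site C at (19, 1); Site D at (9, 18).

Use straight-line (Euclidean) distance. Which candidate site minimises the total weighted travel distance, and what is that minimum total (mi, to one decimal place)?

Site D, total 1909.6 mi

Total weighted distance at each candidate:
  Site A (19, 15): total = 1941.4
  Site B (6, 18): total = 2167.9
  Site C (19, 1): total = 2570.6
  Site D (9, 18): total = 1909.6
Minimum is at Site D with total 1909.6 mi.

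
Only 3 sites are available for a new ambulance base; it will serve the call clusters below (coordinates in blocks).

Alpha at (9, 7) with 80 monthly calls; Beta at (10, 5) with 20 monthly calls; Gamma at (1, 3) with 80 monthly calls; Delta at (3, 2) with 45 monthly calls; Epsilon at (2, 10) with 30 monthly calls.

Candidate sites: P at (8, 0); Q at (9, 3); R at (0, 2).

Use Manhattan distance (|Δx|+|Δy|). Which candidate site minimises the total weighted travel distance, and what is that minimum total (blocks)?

Q, total 1755 blocks

Total weighted distance at each candidate:
  P (8, 0): total = 2375
  Q (9, 3): total = 1755
  R (0, 2): total = 1975
Minimum is at Q with total 1755 blocks.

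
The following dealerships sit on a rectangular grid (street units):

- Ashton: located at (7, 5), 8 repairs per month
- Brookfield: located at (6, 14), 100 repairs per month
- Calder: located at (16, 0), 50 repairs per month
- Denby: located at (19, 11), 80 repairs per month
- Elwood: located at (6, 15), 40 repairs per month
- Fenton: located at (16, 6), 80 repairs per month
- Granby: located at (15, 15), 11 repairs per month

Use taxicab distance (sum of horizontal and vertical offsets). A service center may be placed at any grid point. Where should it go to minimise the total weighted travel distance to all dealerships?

(16, 11)

Manhattan distance separates: Σwᵢ(|x−xᵢ|+|y−yᵢ|) = Σwᵢ|x−xᵢ| + Σwᵢ|y−yᵢ|, so x and y are optimised independently as 1-D weighted medians.
Total weight W = 369; half = 184.5.
x-coordinate, sorted with cumulative weight:
  x=6 (Brookfield, w=100) cum 100
  x=6 (Elwood, w=40) cum 140
  x=7 (Ashton, w=8) cum 148
  x=15 (Granby, w=11) cum 159
  x=16 (Calder, w=50) cum 209  ← median
  x=16 (Fenton, w=80) cum 289
  x=19 (Denby, w=80) cum 369
⇒ x* = 16
y-coordinate, sorted with cumulative weight:
  y=0 (Calder, w=50) cum 50
  y=5 (Ashton, w=8) cum 58
  y=6 (Fenton, w=80) cum 138
  y=11 (Denby, w=80) cum 218  ← median
  y=14 (Brookfield, w=100) cum 318
  y=15 (Elwood, w=40) cum 358
  y=15 (Granby, w=11) cum 369
⇒ y* = 11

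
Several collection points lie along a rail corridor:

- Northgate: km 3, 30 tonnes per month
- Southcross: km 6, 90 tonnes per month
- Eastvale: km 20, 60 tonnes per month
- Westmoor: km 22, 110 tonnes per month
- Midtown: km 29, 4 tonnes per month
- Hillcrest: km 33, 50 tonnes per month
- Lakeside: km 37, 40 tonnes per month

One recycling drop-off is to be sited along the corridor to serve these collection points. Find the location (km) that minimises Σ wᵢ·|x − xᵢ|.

x = 22

For a sum of weighted absolute distances on a line, the optimum is the weighted median (not the mean). Total weight W = 384; half-weight = 192.
Sort by position and accumulate weight:
  km 3 (Northgate, w=30) → cum 30
  km 6 (Southcross, w=90) → cum 120
  km 20 (Eastvale, w=60) → cum 180
  km 22 (Westmoor, w=110) → cum 290  ≥ 192 → median here
  km 29 (Midtown, w=4) → cum 294
  km 33 (Hillcrest, w=50) → cum 344
  km 37 (Lakeside, w=40) → cum 384
Optimal location: km 22.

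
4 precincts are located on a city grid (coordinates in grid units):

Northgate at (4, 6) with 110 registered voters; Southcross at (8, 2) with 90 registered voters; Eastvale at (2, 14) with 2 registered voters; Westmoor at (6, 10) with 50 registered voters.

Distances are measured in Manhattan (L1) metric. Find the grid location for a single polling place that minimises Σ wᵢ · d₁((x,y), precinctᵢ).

(6, 6)

Manhattan distance separates: Σwᵢ(|x−xᵢ|+|y−yᵢ|) = Σwᵢ|x−xᵢ| + Σwᵢ|y−yᵢ|, so x and y are optimised independently as 1-D weighted medians.
Total weight W = 252; half = 126.
x-coordinate, sorted with cumulative weight:
  x=2 (Eastvale, w=2) cum 2
  x=4 (Northgate, w=110) cum 112
  x=6 (Westmoor, w=50) cum 162  ← median
  x=8 (Southcross, w=90) cum 252
⇒ x* = 6
y-coordinate, sorted with cumulative weight:
  y=2 (Southcross, w=90) cum 90
  y=6 (Northgate, w=110) cum 200  ← median
  y=10 (Westmoor, w=50) cum 250
  y=14 (Eastvale, w=2) cum 252
⇒ y* = 6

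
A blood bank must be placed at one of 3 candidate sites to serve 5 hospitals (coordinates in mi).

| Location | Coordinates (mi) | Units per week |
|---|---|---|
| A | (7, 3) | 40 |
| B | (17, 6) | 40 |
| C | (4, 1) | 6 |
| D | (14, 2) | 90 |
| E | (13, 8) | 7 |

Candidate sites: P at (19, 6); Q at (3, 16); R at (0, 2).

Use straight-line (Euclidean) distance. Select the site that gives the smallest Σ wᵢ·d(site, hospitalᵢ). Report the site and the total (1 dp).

P, total 1290.2 mi

Total weighted distance at each candidate:
  P (19, 6): total = 1290.2
  Q (3, 16): total = 3014.5
  R (0, 2): total = 2366.4
Minimum is at P with total 1290.2 mi.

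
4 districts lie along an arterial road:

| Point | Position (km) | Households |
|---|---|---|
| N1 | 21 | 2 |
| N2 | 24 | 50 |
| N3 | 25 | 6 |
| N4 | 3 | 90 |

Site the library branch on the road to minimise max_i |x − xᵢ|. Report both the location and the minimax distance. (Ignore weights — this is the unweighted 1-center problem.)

The 1-center on a line is the midpoint of the two extreme points: leftmost at 3, rightmost at 25.
Optimal location = (3 + 25)/2 = 14; maximum distance = (25 − 3)/2 = 11.

location 14, max distance 11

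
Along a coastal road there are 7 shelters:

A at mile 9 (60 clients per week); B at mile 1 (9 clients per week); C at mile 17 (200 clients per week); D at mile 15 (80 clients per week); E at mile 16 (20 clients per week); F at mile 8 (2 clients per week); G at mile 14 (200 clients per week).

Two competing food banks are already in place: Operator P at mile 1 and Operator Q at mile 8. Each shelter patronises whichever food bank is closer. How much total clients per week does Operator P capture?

The indifferent point is the midpoint (1+8)/2 = 4.5; shelters left of it (closer to Operator P at 1) go to Operator P, those right go to Operator Q.
  B at 1 (w=9) → Operator P
  F at 8 (w=2) → Operator Q
  A at 9 (w=60) → Operator Q
  G at 14 (w=200) → Operator Q
  D at 15 (w=80) → Operator Q
  E at 16 (w=20) → Operator Q
  C at 17 (w=200) → Operator Q
Operator P captures 9; Operator Q captures 562.

9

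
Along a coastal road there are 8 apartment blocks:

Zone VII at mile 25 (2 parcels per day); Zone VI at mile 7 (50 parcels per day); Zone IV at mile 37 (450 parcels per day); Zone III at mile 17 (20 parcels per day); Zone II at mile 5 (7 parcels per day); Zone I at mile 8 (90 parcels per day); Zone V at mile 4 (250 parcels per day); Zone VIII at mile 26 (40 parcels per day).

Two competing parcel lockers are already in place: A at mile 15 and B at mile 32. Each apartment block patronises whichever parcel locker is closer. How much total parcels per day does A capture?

The indifferent point is the midpoint (15+32)/2 = 23.5; apartment blocks left of it (closer to A at 15) go to A, those right go to B.
  Zone V at 4 (w=250) → A
  Zone II at 5 (w=7) → A
  Zone VI at 7 (w=50) → A
  Zone I at 8 (w=90) → A
  Zone III at 17 (w=20) → A
  Zone VII at 25 (w=2) → B
  Zone VIII at 26 (w=40) → B
  Zone IV at 37 (w=450) → B
A captures 417; B captures 492.

417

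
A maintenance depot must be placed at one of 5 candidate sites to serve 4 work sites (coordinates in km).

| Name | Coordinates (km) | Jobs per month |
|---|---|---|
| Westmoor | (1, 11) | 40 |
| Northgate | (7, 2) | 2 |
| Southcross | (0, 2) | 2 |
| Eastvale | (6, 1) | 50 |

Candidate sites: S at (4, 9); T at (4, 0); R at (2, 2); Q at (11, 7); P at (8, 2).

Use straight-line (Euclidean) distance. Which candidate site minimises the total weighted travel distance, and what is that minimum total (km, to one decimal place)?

R, total 582.4 km

Total weighted distance at each candidate:
  S (4, 9): total = 587.9
  T (4, 0): total = 584.0
  R (2, 2): total = 582.4
  Q (11, 7): total = 858.3
  P (8, 2): total = 585.9
Minimum is at R with total 582.4 km.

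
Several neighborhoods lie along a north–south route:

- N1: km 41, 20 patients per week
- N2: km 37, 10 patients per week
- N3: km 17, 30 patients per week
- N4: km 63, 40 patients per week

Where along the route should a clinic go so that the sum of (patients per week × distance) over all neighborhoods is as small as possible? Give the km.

For a sum of weighted absolute distances on a line, the optimum is the weighted median (not the mean). Total weight W = 100; half-weight = 50.
Sort by position and accumulate weight:
  km 17 (N3, w=30) → cum 30
  km 37 (N2, w=10) → cum 40
  km 41 (N1, w=20) → cum 60  ≥ 50 → median here
  km 63 (N4, w=40) → cum 100
Optimal location: km 41.

x = 41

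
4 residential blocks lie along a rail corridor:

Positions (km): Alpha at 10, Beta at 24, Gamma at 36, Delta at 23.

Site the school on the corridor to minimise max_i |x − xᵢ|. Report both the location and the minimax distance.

location 23, max distance 13

The 1-center on a line is the midpoint of the two extreme points: leftmost at 10, rightmost at 36.
Optimal location = (10 + 36)/2 = 23; maximum distance = (36 − 10)/2 = 13.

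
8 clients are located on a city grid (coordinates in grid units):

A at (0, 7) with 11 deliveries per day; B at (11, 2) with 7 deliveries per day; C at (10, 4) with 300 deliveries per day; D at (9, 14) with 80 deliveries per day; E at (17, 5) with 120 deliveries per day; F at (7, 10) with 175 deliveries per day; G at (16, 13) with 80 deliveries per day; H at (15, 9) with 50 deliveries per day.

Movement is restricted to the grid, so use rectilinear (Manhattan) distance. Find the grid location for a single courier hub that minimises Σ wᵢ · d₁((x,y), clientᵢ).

Manhattan distance separates: Σwᵢ(|x−xᵢ|+|y−yᵢ|) = Σwᵢ|x−xᵢ| + Σwᵢ|y−yᵢ|, so x and y are optimised independently as 1-D weighted medians.
Total weight W = 823; half = 411.5.
x-coordinate, sorted with cumulative weight:
  x=0 (A, w=11) cum 11
  x=7 (F, w=175) cum 186
  x=9 (D, w=80) cum 266
  x=10 (C, w=300) cum 566  ← median
  x=11 (B, w=7) cum 573
  x=15 (H, w=50) cum 623
  x=16 (G, w=80) cum 703
  x=17 (E, w=120) cum 823
⇒ x* = 10
y-coordinate, sorted with cumulative weight:
  y=2 (B, w=7) cum 7
  y=4 (C, w=300) cum 307
  y=5 (E, w=120) cum 427  ← median
  y=7 (A, w=11) cum 438
  y=9 (H, w=50) cum 488
  y=10 (F, w=175) cum 663
  y=13 (G, w=80) cum 743
  y=14 (D, w=80) cum 823
⇒ y* = 5

(10, 5)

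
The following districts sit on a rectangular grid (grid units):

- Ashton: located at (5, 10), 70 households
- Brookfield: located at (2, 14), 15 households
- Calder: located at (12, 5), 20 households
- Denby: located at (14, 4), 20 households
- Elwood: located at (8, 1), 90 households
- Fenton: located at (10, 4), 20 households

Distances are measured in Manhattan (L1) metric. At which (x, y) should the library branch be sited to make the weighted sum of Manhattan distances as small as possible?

(8, 4)

Manhattan distance separates: Σwᵢ(|x−xᵢ|+|y−yᵢ|) = Σwᵢ|x−xᵢ| + Σwᵢ|y−yᵢ|, so x and y are optimised independently as 1-D weighted medians.
Total weight W = 235; half = 117.5.
x-coordinate, sorted with cumulative weight:
  x=2 (Brookfield, w=15) cum 15
  x=5 (Ashton, w=70) cum 85
  x=8 (Elwood, w=90) cum 175  ← median
  x=10 (Fenton, w=20) cum 195
  x=12 (Calder, w=20) cum 215
  x=14 (Denby, w=20) cum 235
⇒ x* = 8
y-coordinate, sorted with cumulative weight:
  y=1 (Elwood, w=90) cum 90
  y=4 (Denby, w=20) cum 110
  y=4 (Fenton, w=20) cum 130  ← median
  y=5 (Calder, w=20) cum 150
  y=10 (Ashton, w=70) cum 220
  y=14 (Brookfield, w=15) cum 235
⇒ y* = 4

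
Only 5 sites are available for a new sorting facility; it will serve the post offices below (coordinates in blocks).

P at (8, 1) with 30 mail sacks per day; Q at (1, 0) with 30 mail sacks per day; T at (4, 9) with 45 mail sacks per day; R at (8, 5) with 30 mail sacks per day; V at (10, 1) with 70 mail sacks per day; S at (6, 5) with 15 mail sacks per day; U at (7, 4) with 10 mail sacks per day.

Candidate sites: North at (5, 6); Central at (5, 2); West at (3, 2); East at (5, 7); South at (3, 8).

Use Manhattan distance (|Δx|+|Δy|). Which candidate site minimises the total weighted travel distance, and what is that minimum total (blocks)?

Total weighted distance at each candidate:
  North (5, 6): total = 1610
  Central (5, 2): total = 1360
  West (3, 2): total = 1610
  East (5, 7): total = 1750
  South (3, 8): total = 2140
Minimum is at Central with total 1360 blocks.

Central, total 1360 blocks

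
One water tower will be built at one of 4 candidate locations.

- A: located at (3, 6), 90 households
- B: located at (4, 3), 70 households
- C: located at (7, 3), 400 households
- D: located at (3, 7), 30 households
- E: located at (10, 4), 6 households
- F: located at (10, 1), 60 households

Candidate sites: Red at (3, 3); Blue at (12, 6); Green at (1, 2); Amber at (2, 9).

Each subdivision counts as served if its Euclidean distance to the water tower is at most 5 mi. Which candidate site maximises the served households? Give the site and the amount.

Red, covering 590

Coverage radius r = 5 mi; a point is covered iff (Δx)²+(Δy)² ≤ 5² = 25.
  Red (3, 3): covers {A, B, C, D} → 590
  Blue (12, 6): covers {E} → 6
  Green (1, 2): covers {A, B} → 160
  Amber (2, 9): covers {A, D} → 120
Maximum coverage at Red: 590 households.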